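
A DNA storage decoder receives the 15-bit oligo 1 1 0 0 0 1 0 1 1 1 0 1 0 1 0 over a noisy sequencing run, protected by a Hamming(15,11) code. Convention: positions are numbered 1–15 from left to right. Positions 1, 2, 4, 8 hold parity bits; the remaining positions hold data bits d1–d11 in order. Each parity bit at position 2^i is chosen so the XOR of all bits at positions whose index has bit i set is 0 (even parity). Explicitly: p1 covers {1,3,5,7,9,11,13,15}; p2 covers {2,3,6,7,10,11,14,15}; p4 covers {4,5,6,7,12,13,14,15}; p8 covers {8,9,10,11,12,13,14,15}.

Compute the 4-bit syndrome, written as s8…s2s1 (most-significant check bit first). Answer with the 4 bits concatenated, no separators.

s1 (pos 1,3,5,7,9,11,13,15): 1⊕0⊕0⊕0⊕1⊕0⊕0⊕0 = 0
s2 (pos 2,3,6,7,10,11,14,15): 1⊕0⊕1⊕0⊕1⊕0⊕1⊕0 = 0
s4 (pos 4,5,6,7,12,13,14,15): 0⊕0⊕1⊕0⊕1⊕0⊕1⊕0 = 1
s8 (pos 8,9,10,11,12,13,14,15): 1⊕1⊕1⊕0⊕1⊕0⊕1⊕0 = 1
Syndrome s8…s1 = 1100 → error at position 12.

1100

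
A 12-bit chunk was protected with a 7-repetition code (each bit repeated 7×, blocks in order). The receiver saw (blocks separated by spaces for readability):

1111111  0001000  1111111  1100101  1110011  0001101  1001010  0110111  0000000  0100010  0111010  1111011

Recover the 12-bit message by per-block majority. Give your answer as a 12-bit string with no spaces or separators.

101110010011

Block 1 (1111111): 7 ones → 1
Block 2 (0001000): 1 one → 0
Block 3 (1111111): 7 ones → 1
Block 4 (1100101): 4 ones → 1
Block 5 (1110011): 5 ones → 1
Block 6 (0001101): 3 ones → 0
Block 7 (1001010): 3 ones → 0
Block 8 (0110111): 5 ones → 1
Block 9 (0000000): 0 ones → 0
Block 10 (0100010): 2 ones → 0
Block 11 (0111010): 4 ones → 1
Block 12 (1111011): 6 ones → 1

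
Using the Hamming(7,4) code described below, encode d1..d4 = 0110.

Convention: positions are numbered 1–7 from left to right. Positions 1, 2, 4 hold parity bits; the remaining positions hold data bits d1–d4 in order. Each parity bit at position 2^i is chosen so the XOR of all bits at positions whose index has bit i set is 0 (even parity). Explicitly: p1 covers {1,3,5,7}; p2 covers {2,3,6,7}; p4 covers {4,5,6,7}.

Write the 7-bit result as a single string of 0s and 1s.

Place data at non-parity positions: p1 p2 0 p4 1 1 0
p1 (pos 1,3,5,7): XOR of data positions = 0⊕1⊕0 = 1
p2 (pos 2,3,6,7): XOR of data positions = 0⊕1⊕0 = 1
p4 (pos 4,5,6,7): XOR of data positions = 1⊕1⊕0 = 0
Codeword: 1100110

1100110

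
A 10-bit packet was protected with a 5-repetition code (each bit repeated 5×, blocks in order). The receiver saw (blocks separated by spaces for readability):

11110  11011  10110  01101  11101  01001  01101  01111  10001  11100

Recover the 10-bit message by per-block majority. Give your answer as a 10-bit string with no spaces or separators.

Block 1 (11110): 4 ones → 1
Block 2 (11011): 4 ones → 1
Block 3 (10110): 3 ones → 1
Block 4 (01101): 3 ones → 1
Block 5 (11101): 4 ones → 1
Block 6 (01001): 2 ones → 0
Block 7 (01101): 3 ones → 1
Block 8 (01111): 4 ones → 1
Block 9 (10001): 2 ones → 0
Block 10 (11100): 3 ones → 1

1111101101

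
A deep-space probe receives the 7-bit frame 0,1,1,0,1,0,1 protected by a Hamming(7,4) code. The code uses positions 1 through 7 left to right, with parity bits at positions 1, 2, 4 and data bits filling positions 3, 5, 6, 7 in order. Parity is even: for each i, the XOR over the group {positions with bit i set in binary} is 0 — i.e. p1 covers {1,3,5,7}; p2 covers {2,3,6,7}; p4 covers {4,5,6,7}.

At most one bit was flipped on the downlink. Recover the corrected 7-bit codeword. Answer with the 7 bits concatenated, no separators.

s1 (pos 1,3,5,7): 0⊕1⊕1⊕1 = 1
s2 (pos 2,3,6,7): 1⊕1⊕0⊕1 = 1
s4 (pos 4,5,6,7): 0⊕1⊕0⊕1 = 0
Syndrome s4…s1 = 011 → error at position 3.
Flip position 3: 0110101 → 0100101

0100101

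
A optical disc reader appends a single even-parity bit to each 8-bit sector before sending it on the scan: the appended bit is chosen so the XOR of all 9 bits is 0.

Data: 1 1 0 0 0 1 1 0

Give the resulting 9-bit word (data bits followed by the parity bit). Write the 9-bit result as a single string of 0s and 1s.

XOR of the 8 data bits: 1⊕1⊕0⊕0⊕0⊕1⊕1⊕0 = 0
Parity bit = 0 (so all 9 bits XOR to 0).

110001100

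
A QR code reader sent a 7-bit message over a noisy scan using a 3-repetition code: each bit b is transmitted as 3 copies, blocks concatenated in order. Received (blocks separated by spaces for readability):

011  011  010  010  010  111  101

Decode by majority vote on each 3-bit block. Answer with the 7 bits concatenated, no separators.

1100011

Block 1 (011): 2 ones → 1
Block 2 (011): 2 ones → 1
Block 3 (010): 1 one → 0
Block 4 (010): 1 one → 0
Block 5 (010): 1 one → 0
Block 6 (111): 3 ones → 1
Block 7 (101): 2 ones → 1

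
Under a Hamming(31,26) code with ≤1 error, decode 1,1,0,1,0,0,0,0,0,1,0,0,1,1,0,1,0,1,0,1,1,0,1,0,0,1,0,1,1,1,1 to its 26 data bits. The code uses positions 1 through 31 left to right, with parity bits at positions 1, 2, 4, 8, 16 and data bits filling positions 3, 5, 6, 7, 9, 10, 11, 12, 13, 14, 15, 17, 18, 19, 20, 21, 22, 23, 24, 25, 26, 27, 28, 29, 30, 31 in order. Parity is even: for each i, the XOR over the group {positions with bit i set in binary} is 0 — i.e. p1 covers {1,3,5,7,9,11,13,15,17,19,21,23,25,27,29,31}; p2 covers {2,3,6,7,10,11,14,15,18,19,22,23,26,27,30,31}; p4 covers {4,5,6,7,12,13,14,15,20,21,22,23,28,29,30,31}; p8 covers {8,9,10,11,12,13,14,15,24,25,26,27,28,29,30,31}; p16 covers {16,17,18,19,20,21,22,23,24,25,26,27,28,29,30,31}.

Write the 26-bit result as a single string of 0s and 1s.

00000100110010110100101111

s1 (pos 1,3,5,7,9,11,13,15,17,19,21,23,25,27,29,31): 1⊕0⊕0⊕0⊕0⊕0⊕1⊕0⊕0⊕0⊕1⊕1⊕0⊕0⊕1⊕1 = 0
s2 (pos 2,3,6,7,10,11,14,15,18,19,22,23,26,27,30,31): 1⊕0⊕0⊕0⊕1⊕0⊕1⊕0⊕1⊕0⊕0⊕1⊕1⊕0⊕1⊕1 = 0
s4 (pos 4,5,6,7,12,13,14,15,20,21,22,23,28,29,30,31): 1⊕0⊕0⊕0⊕0⊕1⊕1⊕0⊕1⊕1⊕0⊕1⊕1⊕1⊕1⊕1 = 0
s8 (pos 8,9,10,11,12,13,14,15,24,25,26,27,28,29,30,31): 0⊕0⊕1⊕0⊕0⊕1⊕1⊕0⊕0⊕0⊕1⊕0⊕1⊕1⊕1⊕1 = 0
s16 (pos 16,17,18,19,20,21,22,23,24,25,26,27,28,29,30,31): 1⊕0⊕1⊕0⊕1⊕1⊕0⊕1⊕0⊕0⊕1⊕0⊕1⊕1⊕1⊕1 = 0
Syndrome s16…s1 = 00000 → no error.
Read data bits from positions 3,5,6,7,9,10,11,12,13,14,15,17,18,19,20,21,22,23,24,25,26,27,28,29,30,31: 00000100110010110100101111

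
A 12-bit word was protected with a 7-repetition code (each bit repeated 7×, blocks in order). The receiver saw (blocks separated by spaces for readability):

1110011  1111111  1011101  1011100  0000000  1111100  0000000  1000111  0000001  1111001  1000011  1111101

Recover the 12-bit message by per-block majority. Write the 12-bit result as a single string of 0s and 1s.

111101010101

Block 1 (1110011): 5 ones → 1
Block 2 (1111111): 7 ones → 1
Block 3 (1011101): 5 ones → 1
Block 4 (1011100): 4 ones → 1
Block 5 (0000000): 0 ones → 0
Block 6 (1111100): 5 ones → 1
Block 7 (0000000): 0 ones → 0
Block 8 (1000111): 4 ones → 1
Block 9 (0000001): 1 one → 0
Block 10 (1111001): 5 ones → 1
Block 11 (1000011): 3 ones → 0
Block 12 (1111101): 6 ones → 1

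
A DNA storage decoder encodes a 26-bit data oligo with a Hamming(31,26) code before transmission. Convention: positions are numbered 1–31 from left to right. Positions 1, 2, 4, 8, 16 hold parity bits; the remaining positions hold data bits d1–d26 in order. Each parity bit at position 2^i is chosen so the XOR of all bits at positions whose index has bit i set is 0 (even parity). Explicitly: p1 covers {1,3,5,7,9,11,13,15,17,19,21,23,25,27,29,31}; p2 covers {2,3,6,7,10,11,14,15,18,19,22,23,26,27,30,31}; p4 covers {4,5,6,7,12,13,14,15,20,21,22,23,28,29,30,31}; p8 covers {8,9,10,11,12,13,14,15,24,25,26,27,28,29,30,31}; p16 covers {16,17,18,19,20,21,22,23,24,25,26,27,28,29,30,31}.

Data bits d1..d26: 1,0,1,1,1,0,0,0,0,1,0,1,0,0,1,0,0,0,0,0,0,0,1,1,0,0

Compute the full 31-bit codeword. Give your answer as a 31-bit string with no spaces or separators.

1010011010000100100100000001100

Place data at non-parity positions: p1 p2 1 p4 0 1 1 p8 1 0 0 0 0 1 0 p16 1 0 0 1 0 0 0 0 0 0 0 1 1 0 0
p1 (pos 1,3,5,7,9,11,13,15,17,19,21,23,25,27,29,31): XOR of data positions = 1⊕0⊕1⊕1⊕0⊕0⊕0⊕1⊕0⊕0⊕0⊕0⊕0⊕1⊕0 = 1
p2 (pos 2,3,6,7,10,11,14,15,18,19,22,23,26,27,30,31): XOR of data positions = 1⊕1⊕1⊕0⊕0⊕1⊕0⊕0⊕0⊕0⊕0⊕0⊕0⊕0⊕0 = 0
p4 (pos 4,5,6,7,12,13,14,15,20,21,22,23,28,29,30,31): XOR of data positions = 0⊕1⊕1⊕0⊕0⊕1⊕0⊕1⊕0⊕0⊕0⊕1⊕1⊕0⊕0 = 0
p8 (pos 8,9,10,11,12,13,14,15,24,25,26,27,28,29,30,31): XOR of data positions = 1⊕0⊕0⊕0⊕0⊕1⊕0⊕0⊕0⊕0⊕0⊕1⊕1⊕0⊕0 = 0
p16 (pos 16,17,18,19,20,21,22,23,24,25,26,27,28,29,30,31): XOR of data positions = 1⊕0⊕0⊕1⊕0⊕0⊕0⊕0⊕0⊕0⊕0⊕1⊕1⊕0⊕0 = 0
Codeword: 1010011010000100100100000001100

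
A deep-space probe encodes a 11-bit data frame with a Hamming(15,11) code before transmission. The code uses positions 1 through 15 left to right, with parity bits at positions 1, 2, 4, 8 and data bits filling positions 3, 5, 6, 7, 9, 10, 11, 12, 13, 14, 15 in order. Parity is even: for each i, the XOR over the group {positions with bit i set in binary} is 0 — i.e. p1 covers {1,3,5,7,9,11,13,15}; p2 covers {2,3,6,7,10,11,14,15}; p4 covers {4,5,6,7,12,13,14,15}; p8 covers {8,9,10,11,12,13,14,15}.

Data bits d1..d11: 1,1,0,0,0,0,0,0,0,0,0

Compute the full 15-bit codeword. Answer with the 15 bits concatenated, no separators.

011110000000000

Place data at non-parity positions: p1 p2 1 p4 1 0 0 p8 0 0 0 0 0 0 0
p1 (pos 1,3,5,7,9,11,13,15): XOR of data positions = 1⊕1⊕0⊕0⊕0⊕0⊕0 = 0
p2 (pos 2,3,6,7,10,11,14,15): XOR of data positions = 1⊕0⊕0⊕0⊕0⊕0⊕0 = 1
p4 (pos 4,5,6,7,12,13,14,15): XOR of data positions = 1⊕0⊕0⊕0⊕0⊕0⊕0 = 1
p8 (pos 8,9,10,11,12,13,14,15): XOR of data positions = 0⊕0⊕0⊕0⊕0⊕0⊕0 = 0
Codeword: 011110000000000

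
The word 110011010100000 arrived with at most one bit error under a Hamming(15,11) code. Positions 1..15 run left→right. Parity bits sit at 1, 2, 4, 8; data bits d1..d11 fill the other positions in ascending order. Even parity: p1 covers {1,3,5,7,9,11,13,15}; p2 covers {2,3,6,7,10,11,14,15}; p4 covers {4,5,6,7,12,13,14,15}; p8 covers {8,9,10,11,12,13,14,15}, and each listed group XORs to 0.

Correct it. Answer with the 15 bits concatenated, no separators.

s1 (pos 1,3,5,7,9,11,13,15): 1⊕0⊕1⊕0⊕0⊕0⊕0⊕0 = 0
s2 (pos 2,3,6,7,10,11,14,15): 1⊕0⊕1⊕0⊕1⊕0⊕0⊕0 = 1
s4 (pos 4,5,6,7,12,13,14,15): 0⊕1⊕1⊕0⊕0⊕0⊕0⊕0 = 0
s8 (pos 8,9,10,11,12,13,14,15): 1⊕0⊕1⊕0⊕0⊕0⊕0⊕0 = 0
Syndrome s8…s1 = 0010 → error at position 2.
Flip position 2: 110011010100000 → 100011010100000

100011010100000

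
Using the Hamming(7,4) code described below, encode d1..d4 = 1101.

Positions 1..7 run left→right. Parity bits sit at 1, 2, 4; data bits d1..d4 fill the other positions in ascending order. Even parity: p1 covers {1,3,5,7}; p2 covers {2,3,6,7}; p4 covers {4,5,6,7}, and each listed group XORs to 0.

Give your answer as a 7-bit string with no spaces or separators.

Place data at non-parity positions: p1 p2 1 p4 1 0 1
p1 (pos 1,3,5,7): XOR of data positions = 1⊕1⊕1 = 1
p2 (pos 2,3,6,7): XOR of data positions = 1⊕0⊕1 = 0
p4 (pos 4,5,6,7): XOR of data positions = 1⊕0⊕1 = 0
Codeword: 1010101

1010101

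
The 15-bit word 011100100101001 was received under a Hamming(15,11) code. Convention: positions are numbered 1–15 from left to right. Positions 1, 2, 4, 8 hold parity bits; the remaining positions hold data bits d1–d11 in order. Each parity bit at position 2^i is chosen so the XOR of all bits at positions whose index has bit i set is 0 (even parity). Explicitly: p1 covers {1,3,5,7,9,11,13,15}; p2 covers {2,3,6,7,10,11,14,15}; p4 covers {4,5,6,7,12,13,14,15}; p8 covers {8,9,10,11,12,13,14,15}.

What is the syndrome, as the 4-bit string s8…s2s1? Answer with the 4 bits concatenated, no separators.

s1 (pos 1,3,5,7,9,11,13,15): 0⊕1⊕0⊕1⊕0⊕0⊕0⊕1 = 1
s2 (pos 2,3,6,7,10,11,14,15): 1⊕1⊕0⊕1⊕1⊕0⊕0⊕1 = 1
s4 (pos 4,5,6,7,12,13,14,15): 1⊕0⊕0⊕1⊕1⊕0⊕0⊕1 = 0
s8 (pos 8,9,10,11,12,13,14,15): 0⊕0⊕1⊕0⊕1⊕0⊕0⊕1 = 1
Syndrome s8…s1 = 1011 → error at position 11.

1011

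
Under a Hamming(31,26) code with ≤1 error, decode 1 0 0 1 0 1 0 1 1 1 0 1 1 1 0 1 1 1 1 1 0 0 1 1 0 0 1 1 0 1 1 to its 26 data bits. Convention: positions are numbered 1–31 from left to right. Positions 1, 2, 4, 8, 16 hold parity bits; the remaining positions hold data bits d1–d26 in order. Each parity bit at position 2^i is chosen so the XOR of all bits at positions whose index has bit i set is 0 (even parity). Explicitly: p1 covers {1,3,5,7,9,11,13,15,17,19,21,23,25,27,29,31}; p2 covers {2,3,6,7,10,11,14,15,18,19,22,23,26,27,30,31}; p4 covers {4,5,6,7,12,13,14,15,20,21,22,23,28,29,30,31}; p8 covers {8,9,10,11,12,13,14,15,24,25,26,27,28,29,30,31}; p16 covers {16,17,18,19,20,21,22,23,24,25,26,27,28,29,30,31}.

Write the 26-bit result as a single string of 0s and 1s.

s1 (pos 1,3,5,7,9,11,13,15,17,19,21,23,25,27,29,31): 1⊕0⊕0⊕0⊕1⊕0⊕1⊕0⊕1⊕1⊕0⊕1⊕0⊕1⊕0⊕1 = 0
s2 (pos 2,3,6,7,10,11,14,15,18,19,22,23,26,27,30,31): 0⊕0⊕1⊕0⊕1⊕0⊕1⊕0⊕1⊕1⊕0⊕1⊕0⊕1⊕1⊕1 = 1
s4 (pos 4,5,6,7,12,13,14,15,20,21,22,23,28,29,30,31): 1⊕0⊕1⊕0⊕1⊕1⊕1⊕0⊕1⊕0⊕0⊕1⊕1⊕0⊕1⊕1 = 0
s8 (pos 8,9,10,11,12,13,14,15,24,25,26,27,28,29,30,31): 1⊕1⊕1⊕0⊕1⊕1⊕1⊕0⊕1⊕0⊕0⊕1⊕1⊕0⊕1⊕1 = 1
s16 (pos 16,17,18,19,20,21,22,23,24,25,26,27,28,29,30,31): 1⊕1⊕1⊕1⊕1⊕0⊕0⊕1⊕1⊕0⊕0⊕1⊕1⊕0⊕1⊕1 = 1
Syndrome s16…s1 = 11010 → error at position 26.
Flip position 26: 1001010111011101111100110011011 → 1001010111011101111100110111011
Read data bits from positions 3,5,6,7,9,10,11,12,13,14,15,17,18,19,20,21,22,23,24,25,26,27,28,29,30,31: 00101101110111100110111011

00101101110111100110111011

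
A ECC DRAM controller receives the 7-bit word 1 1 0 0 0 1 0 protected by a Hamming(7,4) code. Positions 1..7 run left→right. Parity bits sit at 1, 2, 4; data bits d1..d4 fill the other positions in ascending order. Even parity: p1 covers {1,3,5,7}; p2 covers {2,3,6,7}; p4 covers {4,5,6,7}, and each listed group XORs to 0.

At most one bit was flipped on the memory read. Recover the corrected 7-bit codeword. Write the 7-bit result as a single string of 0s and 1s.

1100110

s1 (pos 1,3,5,7): 1⊕0⊕0⊕0 = 1
s2 (pos 2,3,6,7): 1⊕0⊕1⊕0 = 0
s4 (pos 4,5,6,7): 0⊕0⊕1⊕0 = 1
Syndrome s4…s1 = 101 → error at position 5.
Flip position 5: 1100010 → 1100110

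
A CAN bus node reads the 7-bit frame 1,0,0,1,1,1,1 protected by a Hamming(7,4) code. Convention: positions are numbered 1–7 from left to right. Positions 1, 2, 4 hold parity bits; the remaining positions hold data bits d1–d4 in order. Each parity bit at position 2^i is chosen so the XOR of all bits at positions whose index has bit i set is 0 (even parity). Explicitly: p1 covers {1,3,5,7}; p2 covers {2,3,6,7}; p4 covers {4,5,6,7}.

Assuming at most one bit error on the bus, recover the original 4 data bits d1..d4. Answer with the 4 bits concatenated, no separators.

0111

s1 (pos 1,3,5,7): 1⊕0⊕1⊕1 = 1
s2 (pos 2,3,6,7): 0⊕0⊕1⊕1 = 0
s4 (pos 4,5,6,7): 1⊕1⊕1⊕1 = 0
Syndrome s4…s1 = 001 → error at position 1.
Flip position 1: 1001111 → 0001111
Read data bits from positions 3,5,6,7: 0111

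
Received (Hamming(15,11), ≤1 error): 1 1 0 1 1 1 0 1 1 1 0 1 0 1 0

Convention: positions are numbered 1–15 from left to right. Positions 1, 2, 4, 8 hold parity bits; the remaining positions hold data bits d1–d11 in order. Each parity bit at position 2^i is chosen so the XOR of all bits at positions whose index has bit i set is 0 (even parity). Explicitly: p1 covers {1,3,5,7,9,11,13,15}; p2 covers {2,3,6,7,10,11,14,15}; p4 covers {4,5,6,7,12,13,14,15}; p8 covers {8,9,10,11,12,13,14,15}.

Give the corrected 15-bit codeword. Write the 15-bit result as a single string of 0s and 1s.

110111011101110

s1 (pos 1,3,5,7,9,11,13,15): 1⊕0⊕1⊕0⊕1⊕0⊕0⊕0 = 1
s2 (pos 2,3,6,7,10,11,14,15): 1⊕0⊕1⊕0⊕1⊕0⊕1⊕0 = 0
s4 (pos 4,5,6,7,12,13,14,15): 1⊕1⊕1⊕0⊕1⊕0⊕1⊕0 = 1
s8 (pos 8,9,10,11,12,13,14,15): 1⊕1⊕1⊕0⊕1⊕0⊕1⊕0 = 1
Syndrome s8…s1 = 1101 → error at position 13.
Flip position 13: 110111011101010 → 110111011101110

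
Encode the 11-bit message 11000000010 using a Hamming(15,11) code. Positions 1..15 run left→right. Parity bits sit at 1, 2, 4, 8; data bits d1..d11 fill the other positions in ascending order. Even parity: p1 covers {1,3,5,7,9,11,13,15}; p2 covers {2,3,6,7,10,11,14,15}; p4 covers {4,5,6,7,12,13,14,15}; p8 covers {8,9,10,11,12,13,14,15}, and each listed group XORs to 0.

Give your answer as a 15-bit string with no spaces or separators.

001010010000010

Place data at non-parity positions: p1 p2 1 p4 1 0 0 p8 0 0 0 0 0 1 0
p1 (pos 1,3,5,7,9,11,13,15): XOR of data positions = 1⊕1⊕0⊕0⊕0⊕0⊕0 = 0
p2 (pos 2,3,6,7,10,11,14,15): XOR of data positions = 1⊕0⊕0⊕0⊕0⊕1⊕0 = 0
p4 (pos 4,5,6,7,12,13,14,15): XOR of data positions = 1⊕0⊕0⊕0⊕0⊕1⊕0 = 0
p8 (pos 8,9,10,11,12,13,14,15): XOR of data positions = 0⊕0⊕0⊕0⊕0⊕1⊕0 = 1
Codeword: 001010010000010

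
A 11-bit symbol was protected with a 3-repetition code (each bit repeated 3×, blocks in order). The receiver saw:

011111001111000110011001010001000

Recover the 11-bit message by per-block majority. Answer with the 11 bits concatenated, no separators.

11010110000

Block 1 (011): 2 ones → 1
Block 2 (111): 3 ones → 1
Block 3 (001): 1 one → 0
Block 4 (111): 3 ones → 1
Block 5 (000): 0 ones → 0
Block 6 (110): 2 ones → 1
Block 7 (011): 2 ones → 1
Block 8 (001): 1 one → 0
Block 9 (010): 1 one → 0
Block 10 (001): 1 one → 0
Block 11 (000): 0 ones → 0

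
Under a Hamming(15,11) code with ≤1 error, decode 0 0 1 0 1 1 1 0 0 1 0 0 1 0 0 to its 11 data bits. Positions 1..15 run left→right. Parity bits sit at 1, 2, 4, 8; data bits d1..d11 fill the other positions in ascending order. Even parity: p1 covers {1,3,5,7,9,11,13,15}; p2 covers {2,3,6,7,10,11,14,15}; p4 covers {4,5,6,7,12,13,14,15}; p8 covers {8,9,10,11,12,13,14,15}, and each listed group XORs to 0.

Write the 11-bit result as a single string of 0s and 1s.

11110100100

s1 (pos 1,3,5,7,9,11,13,15): 0⊕1⊕1⊕1⊕0⊕0⊕1⊕0 = 0
s2 (pos 2,3,6,7,10,11,14,15): 0⊕1⊕1⊕1⊕1⊕0⊕0⊕0 = 0
s4 (pos 4,5,6,7,12,13,14,15): 0⊕1⊕1⊕1⊕0⊕1⊕0⊕0 = 0
s8 (pos 8,9,10,11,12,13,14,15): 0⊕0⊕1⊕0⊕0⊕1⊕0⊕0 = 0
Syndrome s8…s1 = 0000 → no error.
Read data bits from positions 3,5,6,7,9,10,11,12,13,14,15: 11110100100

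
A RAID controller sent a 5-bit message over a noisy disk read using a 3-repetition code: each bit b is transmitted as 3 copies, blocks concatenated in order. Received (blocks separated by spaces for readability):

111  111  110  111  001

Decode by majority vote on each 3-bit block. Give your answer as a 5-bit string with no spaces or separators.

Block 1 (111): 3 ones → 1
Block 2 (111): 3 ones → 1
Block 3 (110): 2 ones → 1
Block 4 (111): 3 ones → 1
Block 5 (001): 1 one → 0

11110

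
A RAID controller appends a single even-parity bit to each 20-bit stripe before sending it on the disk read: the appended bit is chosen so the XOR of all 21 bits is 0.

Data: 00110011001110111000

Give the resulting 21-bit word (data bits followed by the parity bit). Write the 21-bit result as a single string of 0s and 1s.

XOR of the 20 data bits: 0⊕0⊕1⊕1⊕0⊕0⊕1⊕1⊕0⊕0⊕1⊕1⊕1⊕0⊕1⊕1⊕1⊕0⊕0⊕0 = 0
Parity bit = 0 (so all 21 bits XOR to 0).

001100110011101110000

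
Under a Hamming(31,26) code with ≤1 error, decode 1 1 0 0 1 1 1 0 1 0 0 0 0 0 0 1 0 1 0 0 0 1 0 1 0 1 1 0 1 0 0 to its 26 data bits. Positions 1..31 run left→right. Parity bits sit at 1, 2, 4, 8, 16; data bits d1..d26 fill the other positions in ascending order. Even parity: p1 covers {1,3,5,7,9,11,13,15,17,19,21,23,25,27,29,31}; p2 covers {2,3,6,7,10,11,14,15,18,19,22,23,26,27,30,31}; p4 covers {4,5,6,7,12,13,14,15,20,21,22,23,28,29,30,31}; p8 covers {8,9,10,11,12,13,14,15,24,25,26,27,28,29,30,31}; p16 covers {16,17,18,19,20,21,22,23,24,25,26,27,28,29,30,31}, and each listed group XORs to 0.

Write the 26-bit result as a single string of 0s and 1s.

01111000000010001010110110

s1 (pos 1,3,5,7,9,11,13,15,17,19,21,23,25,27,29,31): 1⊕0⊕1⊕1⊕1⊕0⊕0⊕0⊕0⊕0⊕0⊕0⊕0⊕1⊕1⊕0 = 0
s2 (pos 2,3,6,7,10,11,14,15,18,19,22,23,26,27,30,31): 1⊕0⊕1⊕1⊕0⊕0⊕0⊕0⊕1⊕0⊕1⊕0⊕1⊕1⊕0⊕0 = 1
s4 (pos 4,5,6,7,12,13,14,15,20,21,22,23,28,29,30,31): 0⊕1⊕1⊕1⊕0⊕0⊕0⊕0⊕0⊕0⊕1⊕0⊕0⊕1⊕0⊕0 = 1
s8 (pos 8,9,10,11,12,13,14,15,24,25,26,27,28,29,30,31): 0⊕1⊕0⊕0⊕0⊕0⊕0⊕0⊕1⊕0⊕1⊕1⊕0⊕1⊕0⊕0 = 1
s16 (pos 16,17,18,19,20,21,22,23,24,25,26,27,28,29,30,31): 1⊕0⊕1⊕0⊕0⊕0⊕1⊕0⊕1⊕0⊕1⊕1⊕0⊕1⊕0⊕0 = 1
Syndrome s16…s1 = 11110 → error at position 30.
Flip position 30: 1100111010000001010001010110100 → 1100111010000001010001010110110
Read data bits from positions 3,5,6,7,9,10,11,12,13,14,15,17,18,19,20,21,22,23,24,25,26,27,28,29,30,31: 01111000000010001010110110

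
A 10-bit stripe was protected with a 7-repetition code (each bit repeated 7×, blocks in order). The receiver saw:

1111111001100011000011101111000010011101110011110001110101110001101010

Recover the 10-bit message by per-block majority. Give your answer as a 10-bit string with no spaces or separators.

Block 1 (1111111): 7 ones → 1
Block 2 (0011000): 2 ones → 0
Block 3 (1100001): 3 ones → 0
Block 4 (1101111): 6 ones → 1
Block 5 (0000100): 1 one → 0
Block 6 (1110111): 6 ones → 1
Block 7 (0011110): 4 ones → 1
Block 8 (0011101): 4 ones → 1
Block 9 (0111000): 3 ones → 0
Block 10 (1101010): 4 ones → 1

1001011101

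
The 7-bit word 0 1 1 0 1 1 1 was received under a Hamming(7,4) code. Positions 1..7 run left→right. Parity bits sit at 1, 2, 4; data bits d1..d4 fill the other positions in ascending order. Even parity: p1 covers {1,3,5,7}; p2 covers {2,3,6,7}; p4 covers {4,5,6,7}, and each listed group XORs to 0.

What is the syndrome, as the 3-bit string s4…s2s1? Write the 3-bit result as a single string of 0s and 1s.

101

s1 (pos 1,3,5,7): 0⊕1⊕1⊕1 = 1
s2 (pos 2,3,6,7): 1⊕1⊕1⊕1 = 0
s4 (pos 4,5,6,7): 0⊕1⊕1⊕1 = 1
Syndrome s4…s1 = 101 → error at position 5.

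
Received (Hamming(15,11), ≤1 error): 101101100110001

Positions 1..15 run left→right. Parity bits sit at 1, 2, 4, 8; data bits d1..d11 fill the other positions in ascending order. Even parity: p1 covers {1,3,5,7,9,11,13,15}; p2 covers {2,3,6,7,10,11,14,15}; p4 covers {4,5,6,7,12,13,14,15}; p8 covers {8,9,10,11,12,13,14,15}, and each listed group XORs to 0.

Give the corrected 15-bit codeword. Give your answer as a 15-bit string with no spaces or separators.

s1 (pos 1,3,5,7,9,11,13,15): 1⊕1⊕0⊕1⊕0⊕1⊕0⊕1 = 1
s2 (pos 2,3,6,7,10,11,14,15): 0⊕1⊕1⊕1⊕1⊕1⊕0⊕1 = 0
s4 (pos 4,5,6,7,12,13,14,15): 1⊕0⊕1⊕1⊕0⊕0⊕0⊕1 = 0
s8 (pos 8,9,10,11,12,13,14,15): 0⊕0⊕1⊕1⊕0⊕0⊕0⊕1 = 1
Syndrome s8…s1 = 1001 → error at position 9.
Flip position 9: 101101100110001 → 101101101110001

101101101110001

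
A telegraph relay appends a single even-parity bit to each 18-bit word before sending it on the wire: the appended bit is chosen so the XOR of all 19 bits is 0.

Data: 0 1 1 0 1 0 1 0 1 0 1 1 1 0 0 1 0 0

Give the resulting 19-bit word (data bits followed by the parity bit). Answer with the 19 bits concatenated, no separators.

XOR of the 18 data bits: 0⊕1⊕1⊕0⊕1⊕0⊕1⊕0⊕1⊕0⊕1⊕1⊕1⊕0⊕0⊕1⊕0⊕0 = 1
Parity bit = 1 (so all 19 bits XOR to 0).

0110101010111001001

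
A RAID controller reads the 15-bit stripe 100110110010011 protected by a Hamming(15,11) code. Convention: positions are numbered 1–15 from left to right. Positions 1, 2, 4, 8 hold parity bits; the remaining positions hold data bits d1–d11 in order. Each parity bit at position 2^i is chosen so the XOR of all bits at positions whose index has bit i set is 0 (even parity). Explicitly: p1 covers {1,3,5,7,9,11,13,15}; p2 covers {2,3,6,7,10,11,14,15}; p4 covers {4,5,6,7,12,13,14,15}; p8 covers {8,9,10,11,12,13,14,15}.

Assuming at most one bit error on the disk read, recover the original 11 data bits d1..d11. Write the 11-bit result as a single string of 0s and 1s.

00010010011

s1 (pos 1,3,5,7,9,11,13,15): 1⊕0⊕1⊕1⊕0⊕1⊕0⊕1 = 1
s2 (pos 2,3,6,7,10,11,14,15): 0⊕0⊕0⊕1⊕0⊕1⊕1⊕1 = 0
s4 (pos 4,5,6,7,12,13,14,15): 1⊕1⊕0⊕1⊕0⊕0⊕1⊕1 = 1
s8 (pos 8,9,10,11,12,13,14,15): 1⊕0⊕0⊕1⊕0⊕0⊕1⊕1 = 0
Syndrome s8…s1 = 0101 → error at position 5.
Flip position 5: 100110110010011 → 100100110010011
Read data bits from positions 3,5,6,7,9,10,11,12,13,14,15: 00010010011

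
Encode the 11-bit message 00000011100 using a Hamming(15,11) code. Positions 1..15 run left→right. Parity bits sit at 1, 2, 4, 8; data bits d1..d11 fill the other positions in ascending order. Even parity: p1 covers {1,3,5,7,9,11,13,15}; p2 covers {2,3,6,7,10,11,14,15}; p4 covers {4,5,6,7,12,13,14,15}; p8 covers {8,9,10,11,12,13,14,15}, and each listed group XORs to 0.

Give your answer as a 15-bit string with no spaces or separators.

010000010011100

Place data at non-parity positions: p1 p2 0 p4 0 0 0 p8 0 0 1 1 1 0 0
p1 (pos 1,3,5,7,9,11,13,15): XOR of data positions = 0⊕0⊕0⊕0⊕1⊕1⊕0 = 0
p2 (pos 2,3,6,7,10,11,14,15): XOR of data positions = 0⊕0⊕0⊕0⊕1⊕0⊕0 = 1
p4 (pos 4,5,6,7,12,13,14,15): XOR of data positions = 0⊕0⊕0⊕1⊕1⊕0⊕0 = 0
p8 (pos 8,9,10,11,12,13,14,15): XOR of data positions = 0⊕0⊕1⊕1⊕1⊕0⊕0 = 1
Codeword: 010000010011100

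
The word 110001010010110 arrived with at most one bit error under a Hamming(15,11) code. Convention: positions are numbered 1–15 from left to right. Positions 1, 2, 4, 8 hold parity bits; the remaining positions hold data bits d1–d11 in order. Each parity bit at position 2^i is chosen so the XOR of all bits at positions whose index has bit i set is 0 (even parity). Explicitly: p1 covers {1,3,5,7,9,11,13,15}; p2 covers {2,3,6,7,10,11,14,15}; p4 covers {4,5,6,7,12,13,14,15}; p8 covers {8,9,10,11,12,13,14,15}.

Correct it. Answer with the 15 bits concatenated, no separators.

s1 (pos 1,3,5,7,9,11,13,15): 1⊕0⊕0⊕0⊕0⊕1⊕1⊕0 = 1
s2 (pos 2,3,6,7,10,11,14,15): 1⊕0⊕1⊕0⊕0⊕1⊕1⊕0 = 0
s4 (pos 4,5,6,7,12,13,14,15): 0⊕0⊕1⊕0⊕0⊕1⊕1⊕0 = 1
s8 (pos 8,9,10,11,12,13,14,15): 1⊕0⊕0⊕1⊕0⊕1⊕1⊕0 = 0
Syndrome s8…s1 = 0101 → error at position 5.
Flip position 5: 110001010010110 → 110011010010110

110011010010110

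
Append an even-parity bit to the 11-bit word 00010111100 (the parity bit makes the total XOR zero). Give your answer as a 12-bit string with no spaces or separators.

000101111001

XOR of the 11 data bits: 0⊕0⊕0⊕1⊕0⊕1⊕1⊕1⊕1⊕0⊕0 = 1
Parity bit = 1 (so all 12 bits XOR to 0).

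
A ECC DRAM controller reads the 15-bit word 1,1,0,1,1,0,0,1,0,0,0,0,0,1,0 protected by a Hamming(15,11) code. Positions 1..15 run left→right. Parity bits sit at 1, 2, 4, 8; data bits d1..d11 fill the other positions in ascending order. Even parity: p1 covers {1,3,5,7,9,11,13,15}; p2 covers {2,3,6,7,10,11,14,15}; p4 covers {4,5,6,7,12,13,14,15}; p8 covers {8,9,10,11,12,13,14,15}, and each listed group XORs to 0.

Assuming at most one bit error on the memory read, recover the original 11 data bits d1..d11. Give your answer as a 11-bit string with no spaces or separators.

s1 (pos 1,3,5,7,9,11,13,15): 1⊕0⊕1⊕0⊕0⊕0⊕0⊕0 = 0
s2 (pos 2,3,6,7,10,11,14,15): 1⊕0⊕0⊕0⊕0⊕0⊕1⊕0 = 0
s4 (pos 4,5,6,7,12,13,14,15): 1⊕1⊕0⊕0⊕0⊕0⊕1⊕0 = 1
s8 (pos 8,9,10,11,12,13,14,15): 1⊕0⊕0⊕0⊕0⊕0⊕1⊕0 = 0
Syndrome s8…s1 = 0100 → error at position 4.
Flip position 4: 110110010000010 → 110010010000010
Read data bits from positions 3,5,6,7,9,10,11,12,13,14,15: 01000000010

01000000010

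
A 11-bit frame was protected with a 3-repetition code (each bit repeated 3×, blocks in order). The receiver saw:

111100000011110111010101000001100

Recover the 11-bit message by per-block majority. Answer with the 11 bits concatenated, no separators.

10011101000

Block 1 (111): 3 ones → 1
Block 2 (100): 1 one → 0
Block 3 (000): 0 ones → 0
Block 4 (011): 2 ones → 1
Block 5 (110): 2 ones → 1
Block 6 (111): 3 ones → 1
Block 7 (010): 1 one → 0
Block 8 (101): 2 ones → 1
Block 9 (000): 0 ones → 0
Block 10 (001): 1 one → 0
Block 11 (100): 1 one → 0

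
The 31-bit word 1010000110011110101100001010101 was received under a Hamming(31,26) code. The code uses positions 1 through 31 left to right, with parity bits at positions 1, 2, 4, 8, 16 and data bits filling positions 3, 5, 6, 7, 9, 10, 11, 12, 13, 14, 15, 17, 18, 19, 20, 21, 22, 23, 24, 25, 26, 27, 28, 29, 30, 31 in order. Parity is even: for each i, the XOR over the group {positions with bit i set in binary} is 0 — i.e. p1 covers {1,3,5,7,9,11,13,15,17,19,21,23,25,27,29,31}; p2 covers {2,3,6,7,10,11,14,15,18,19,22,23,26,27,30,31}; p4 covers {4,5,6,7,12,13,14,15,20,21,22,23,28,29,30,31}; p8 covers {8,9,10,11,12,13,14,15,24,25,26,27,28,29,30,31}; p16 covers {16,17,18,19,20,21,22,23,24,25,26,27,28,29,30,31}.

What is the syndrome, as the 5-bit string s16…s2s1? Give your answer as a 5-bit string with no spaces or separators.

s1 (pos 1,3,5,7,9,11,13,15,17,19,21,23,25,27,29,31): 1⊕1⊕0⊕0⊕1⊕0⊕1⊕1⊕1⊕1⊕0⊕0⊕1⊕1⊕1⊕1 = 1
s2 (pos 2,3,6,7,10,11,14,15,18,19,22,23,26,27,30,31): 0⊕1⊕0⊕0⊕0⊕0⊕1⊕1⊕0⊕1⊕0⊕0⊕0⊕1⊕0⊕1 = 0
s4 (pos 4,5,6,7,12,13,14,15,20,21,22,23,28,29,30,31): 0⊕0⊕0⊕0⊕1⊕1⊕1⊕1⊕1⊕0⊕0⊕0⊕0⊕1⊕0⊕1 = 1
s8 (pos 8,9,10,11,12,13,14,15,24,25,26,27,28,29,30,31): 1⊕1⊕0⊕0⊕1⊕1⊕1⊕1⊕0⊕1⊕0⊕1⊕0⊕1⊕0⊕1 = 0
s16 (pos 16,17,18,19,20,21,22,23,24,25,26,27,28,29,30,31): 0⊕1⊕0⊕1⊕1⊕0⊕0⊕0⊕0⊕1⊕0⊕1⊕0⊕1⊕0⊕1 = 1
Syndrome s16…s1 = 10101 → error at position 21.

10101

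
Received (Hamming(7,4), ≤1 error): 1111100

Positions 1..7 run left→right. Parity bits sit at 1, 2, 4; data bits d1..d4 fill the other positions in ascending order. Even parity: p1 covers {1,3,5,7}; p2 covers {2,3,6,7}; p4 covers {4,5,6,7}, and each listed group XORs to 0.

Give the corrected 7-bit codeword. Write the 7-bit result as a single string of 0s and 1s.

s1 (pos 1,3,5,7): 1⊕1⊕1⊕0 = 1
s2 (pos 2,3,6,7): 1⊕1⊕0⊕0 = 0
s4 (pos 4,5,6,7): 1⊕1⊕0⊕0 = 0
Syndrome s4…s1 = 001 → error at position 1.
Flip position 1: 1111100 → 0111100

0111100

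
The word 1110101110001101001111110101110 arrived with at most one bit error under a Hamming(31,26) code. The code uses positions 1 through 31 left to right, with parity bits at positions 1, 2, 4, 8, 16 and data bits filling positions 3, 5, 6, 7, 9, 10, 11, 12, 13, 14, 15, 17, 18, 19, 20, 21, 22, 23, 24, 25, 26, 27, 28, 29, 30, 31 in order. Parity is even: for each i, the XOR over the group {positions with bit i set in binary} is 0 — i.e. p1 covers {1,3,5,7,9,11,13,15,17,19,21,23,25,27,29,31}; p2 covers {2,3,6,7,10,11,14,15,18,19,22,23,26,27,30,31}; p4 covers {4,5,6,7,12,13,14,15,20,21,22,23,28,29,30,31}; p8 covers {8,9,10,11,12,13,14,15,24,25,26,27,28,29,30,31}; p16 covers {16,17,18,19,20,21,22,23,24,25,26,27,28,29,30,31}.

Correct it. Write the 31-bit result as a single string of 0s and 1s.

s1 (pos 1,3,5,7,9,11,13,15,17,19,21,23,25,27,29,31): 1⊕1⊕1⊕1⊕1⊕0⊕1⊕0⊕0⊕1⊕1⊕1⊕0⊕0⊕1⊕0 = 0
s2 (pos 2,3,6,7,10,11,14,15,18,19,22,23,26,27,30,31): 1⊕1⊕0⊕1⊕0⊕0⊕1⊕0⊕0⊕1⊕1⊕1⊕1⊕0⊕1⊕0 = 1
s4 (pos 4,5,6,7,12,13,14,15,20,21,22,23,28,29,30,31): 0⊕1⊕0⊕1⊕0⊕1⊕1⊕0⊕1⊕1⊕1⊕1⊕1⊕1⊕1⊕0 = 1
s8 (pos 8,9,10,11,12,13,14,15,24,25,26,27,28,29,30,31): 1⊕1⊕0⊕0⊕0⊕1⊕1⊕0⊕1⊕0⊕1⊕0⊕1⊕1⊕1⊕0 = 1
s16 (pos 16,17,18,19,20,21,22,23,24,25,26,27,28,29,30,31): 1⊕0⊕0⊕1⊕1⊕1⊕1⊕1⊕1⊕0⊕1⊕0⊕1⊕1⊕1⊕0 = 1
Syndrome s16…s1 = 11110 → error at position 30.
Flip position 30: 1110101110001101001111110101110 → 1110101110001101001111110101100

1110101110001101001111110101100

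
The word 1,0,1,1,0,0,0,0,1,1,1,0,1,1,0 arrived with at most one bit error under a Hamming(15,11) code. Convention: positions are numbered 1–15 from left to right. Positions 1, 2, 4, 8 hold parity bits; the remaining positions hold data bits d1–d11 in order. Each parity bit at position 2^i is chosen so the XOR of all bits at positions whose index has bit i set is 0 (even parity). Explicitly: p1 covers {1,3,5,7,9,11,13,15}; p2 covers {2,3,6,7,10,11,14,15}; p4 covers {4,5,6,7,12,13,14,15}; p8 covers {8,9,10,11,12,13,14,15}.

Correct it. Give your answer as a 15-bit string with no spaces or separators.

s1 (pos 1,3,5,7,9,11,13,15): 1⊕1⊕0⊕0⊕1⊕1⊕1⊕0 = 1
s2 (pos 2,3,6,7,10,11,14,15): 0⊕1⊕0⊕0⊕1⊕1⊕1⊕0 = 0
s4 (pos 4,5,6,7,12,13,14,15): 1⊕0⊕0⊕0⊕0⊕1⊕1⊕0 = 1
s8 (pos 8,9,10,11,12,13,14,15): 0⊕1⊕1⊕1⊕0⊕1⊕1⊕0 = 1
Syndrome s8…s1 = 1101 → error at position 13.
Flip position 13: 101100001110110 → 101100001110010

101100001110010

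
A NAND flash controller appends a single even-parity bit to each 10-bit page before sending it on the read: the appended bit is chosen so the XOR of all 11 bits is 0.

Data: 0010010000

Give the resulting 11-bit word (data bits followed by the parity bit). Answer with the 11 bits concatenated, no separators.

XOR of the 10 data bits: 0⊕0⊕1⊕0⊕0⊕1⊕0⊕0⊕0⊕0 = 0
Parity bit = 0 (so all 11 bits XOR to 0).

00100100000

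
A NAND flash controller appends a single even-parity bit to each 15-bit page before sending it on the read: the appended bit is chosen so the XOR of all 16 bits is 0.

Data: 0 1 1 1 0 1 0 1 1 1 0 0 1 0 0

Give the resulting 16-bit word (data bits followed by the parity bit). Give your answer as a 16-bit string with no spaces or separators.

0111010111001000

XOR of the 15 data bits: 0⊕1⊕1⊕1⊕0⊕1⊕0⊕1⊕1⊕1⊕0⊕0⊕1⊕0⊕0 = 0
Parity bit = 0 (so all 16 bits XOR to 0).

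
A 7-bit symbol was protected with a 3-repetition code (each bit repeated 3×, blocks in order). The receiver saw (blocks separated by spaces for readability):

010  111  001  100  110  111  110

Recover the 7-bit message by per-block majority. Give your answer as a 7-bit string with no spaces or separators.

Block 1 (010): 1 one → 0
Block 2 (111): 3 ones → 1
Block 3 (001): 1 one → 0
Block 4 (100): 1 one → 0
Block 5 (110): 2 ones → 1
Block 6 (111): 3 ones → 1
Block 7 (110): 2 ones → 1

0100111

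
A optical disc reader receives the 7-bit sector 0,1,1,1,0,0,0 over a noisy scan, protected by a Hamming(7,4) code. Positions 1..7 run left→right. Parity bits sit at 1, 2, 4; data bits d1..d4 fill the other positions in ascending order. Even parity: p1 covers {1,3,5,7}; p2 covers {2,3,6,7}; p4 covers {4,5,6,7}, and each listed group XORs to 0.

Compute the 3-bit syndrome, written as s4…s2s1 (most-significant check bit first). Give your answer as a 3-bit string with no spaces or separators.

101

s1 (pos 1,3,5,7): 0⊕1⊕0⊕0 = 1
s2 (pos 2,3,6,7): 1⊕1⊕0⊕0 = 0
s4 (pos 4,5,6,7): 1⊕0⊕0⊕0 = 1
Syndrome s4…s1 = 101 → error at position 5.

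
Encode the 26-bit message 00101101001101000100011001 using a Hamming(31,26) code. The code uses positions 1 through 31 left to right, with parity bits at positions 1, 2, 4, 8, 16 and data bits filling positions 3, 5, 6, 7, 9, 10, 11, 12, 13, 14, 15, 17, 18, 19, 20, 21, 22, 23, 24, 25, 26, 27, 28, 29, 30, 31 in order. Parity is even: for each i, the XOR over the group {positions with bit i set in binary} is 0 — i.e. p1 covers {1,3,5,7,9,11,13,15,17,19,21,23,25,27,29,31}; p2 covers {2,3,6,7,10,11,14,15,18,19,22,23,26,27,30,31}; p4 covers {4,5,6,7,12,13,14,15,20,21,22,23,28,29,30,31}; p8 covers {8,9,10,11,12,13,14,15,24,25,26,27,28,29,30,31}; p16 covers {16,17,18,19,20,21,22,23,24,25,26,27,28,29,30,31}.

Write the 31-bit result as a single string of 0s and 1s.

1100010111010010101000100011001

Place data at non-parity positions: p1 p2 0 p4 0 1 0 p8 1 1 0 1 0 0 1 p16 1 0 1 0 0 0 1 0 0 0 1 1 0 0 1
p1 (pos 1,3,5,7,9,11,13,15,17,19,21,23,25,27,29,31): XOR of data positions = 0⊕0⊕0⊕1⊕0⊕0⊕1⊕1⊕1⊕0⊕1⊕0⊕1⊕0⊕1 = 1
p2 (pos 2,3,6,7,10,11,14,15,18,19,22,23,26,27,30,31): XOR of data positions = 0⊕1⊕0⊕1⊕0⊕0⊕1⊕0⊕1⊕0⊕1⊕0⊕1⊕0⊕1 = 1
p4 (pos 4,5,6,7,12,13,14,15,20,21,22,23,28,29,30,31): XOR of data positions = 0⊕1⊕0⊕1⊕0⊕0⊕1⊕0⊕0⊕0⊕1⊕1⊕0⊕0⊕1 = 0
p8 (pos 8,9,10,11,12,13,14,15,24,25,26,27,28,29,30,31): XOR of data positions = 1⊕1⊕0⊕1⊕0⊕0⊕1⊕0⊕0⊕0⊕1⊕1⊕0⊕0⊕1 = 1
p16 (pos 16,17,18,19,20,21,22,23,24,25,26,27,28,29,30,31): XOR of data positions = 1⊕0⊕1⊕0⊕0⊕0⊕1⊕0⊕0⊕0⊕1⊕1⊕0⊕0⊕1 = 0
Codeword: 1100010111010010101000100011001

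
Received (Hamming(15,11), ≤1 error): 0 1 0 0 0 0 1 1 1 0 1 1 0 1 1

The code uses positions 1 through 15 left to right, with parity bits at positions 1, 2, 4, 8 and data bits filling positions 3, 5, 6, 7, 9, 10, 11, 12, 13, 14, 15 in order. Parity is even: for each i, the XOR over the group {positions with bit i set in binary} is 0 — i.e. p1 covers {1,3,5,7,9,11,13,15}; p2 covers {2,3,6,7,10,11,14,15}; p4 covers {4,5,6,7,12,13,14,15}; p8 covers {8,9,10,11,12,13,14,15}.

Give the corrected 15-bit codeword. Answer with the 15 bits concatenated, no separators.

s1 (pos 1,3,5,7,9,11,13,15): 0⊕0⊕0⊕1⊕1⊕1⊕0⊕1 = 0
s2 (pos 2,3,6,7,10,11,14,15): 1⊕0⊕0⊕1⊕0⊕1⊕1⊕1 = 1
s4 (pos 4,5,6,7,12,13,14,15): 0⊕0⊕0⊕1⊕1⊕0⊕1⊕1 = 0
s8 (pos 8,9,10,11,12,13,14,15): 1⊕1⊕0⊕1⊕1⊕0⊕1⊕1 = 0
Syndrome s8…s1 = 0010 → error at position 2.
Flip position 2: 010000111011011 → 000000111011011

000000111011011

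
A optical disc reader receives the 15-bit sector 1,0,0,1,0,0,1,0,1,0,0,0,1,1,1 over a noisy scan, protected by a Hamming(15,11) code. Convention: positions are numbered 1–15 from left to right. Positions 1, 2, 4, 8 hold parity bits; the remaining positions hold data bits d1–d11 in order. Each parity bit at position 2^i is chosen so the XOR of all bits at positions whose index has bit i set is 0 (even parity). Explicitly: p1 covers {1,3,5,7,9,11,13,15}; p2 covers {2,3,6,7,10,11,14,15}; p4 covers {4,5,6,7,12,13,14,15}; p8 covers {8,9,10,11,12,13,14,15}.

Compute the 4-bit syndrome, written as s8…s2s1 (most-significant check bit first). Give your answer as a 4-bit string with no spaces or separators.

0111

s1 (pos 1,3,5,7,9,11,13,15): 1⊕0⊕0⊕1⊕1⊕0⊕1⊕1 = 1
s2 (pos 2,3,6,7,10,11,14,15): 0⊕0⊕0⊕1⊕0⊕0⊕1⊕1 = 1
s4 (pos 4,5,6,7,12,13,14,15): 1⊕0⊕0⊕1⊕0⊕1⊕1⊕1 = 1
s8 (pos 8,9,10,11,12,13,14,15): 0⊕1⊕0⊕0⊕0⊕1⊕1⊕1 = 0
Syndrome s8…s1 = 0111 → error at position 7.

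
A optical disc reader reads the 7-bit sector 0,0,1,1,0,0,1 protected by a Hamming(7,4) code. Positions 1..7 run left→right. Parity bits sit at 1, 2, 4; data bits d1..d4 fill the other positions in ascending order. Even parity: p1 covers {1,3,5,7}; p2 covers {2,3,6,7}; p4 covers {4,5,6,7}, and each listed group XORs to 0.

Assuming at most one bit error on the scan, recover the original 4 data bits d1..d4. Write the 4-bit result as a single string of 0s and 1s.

s1 (pos 1,3,5,7): 0⊕1⊕0⊕1 = 0
s2 (pos 2,3,6,7): 0⊕1⊕0⊕1 = 0
s4 (pos 4,5,6,7): 1⊕0⊕0⊕1 = 0
Syndrome s4…s1 = 000 → no error.
Read data bits from positions 3,5,6,7: 1001

1001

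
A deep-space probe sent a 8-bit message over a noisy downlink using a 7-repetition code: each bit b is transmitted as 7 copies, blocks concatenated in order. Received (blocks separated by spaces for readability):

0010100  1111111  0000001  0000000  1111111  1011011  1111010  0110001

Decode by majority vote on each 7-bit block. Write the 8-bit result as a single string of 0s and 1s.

01001110

Block 1 (0010100): 2 ones → 0
Block 2 (1111111): 7 ones → 1
Block 3 (0000001): 1 one → 0
Block 4 (0000000): 0 ones → 0
Block 5 (1111111): 7 ones → 1
Block 6 (1011011): 5 ones → 1
Block 7 (1111010): 5 ones → 1
Block 8 (0110001): 3 ones → 0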